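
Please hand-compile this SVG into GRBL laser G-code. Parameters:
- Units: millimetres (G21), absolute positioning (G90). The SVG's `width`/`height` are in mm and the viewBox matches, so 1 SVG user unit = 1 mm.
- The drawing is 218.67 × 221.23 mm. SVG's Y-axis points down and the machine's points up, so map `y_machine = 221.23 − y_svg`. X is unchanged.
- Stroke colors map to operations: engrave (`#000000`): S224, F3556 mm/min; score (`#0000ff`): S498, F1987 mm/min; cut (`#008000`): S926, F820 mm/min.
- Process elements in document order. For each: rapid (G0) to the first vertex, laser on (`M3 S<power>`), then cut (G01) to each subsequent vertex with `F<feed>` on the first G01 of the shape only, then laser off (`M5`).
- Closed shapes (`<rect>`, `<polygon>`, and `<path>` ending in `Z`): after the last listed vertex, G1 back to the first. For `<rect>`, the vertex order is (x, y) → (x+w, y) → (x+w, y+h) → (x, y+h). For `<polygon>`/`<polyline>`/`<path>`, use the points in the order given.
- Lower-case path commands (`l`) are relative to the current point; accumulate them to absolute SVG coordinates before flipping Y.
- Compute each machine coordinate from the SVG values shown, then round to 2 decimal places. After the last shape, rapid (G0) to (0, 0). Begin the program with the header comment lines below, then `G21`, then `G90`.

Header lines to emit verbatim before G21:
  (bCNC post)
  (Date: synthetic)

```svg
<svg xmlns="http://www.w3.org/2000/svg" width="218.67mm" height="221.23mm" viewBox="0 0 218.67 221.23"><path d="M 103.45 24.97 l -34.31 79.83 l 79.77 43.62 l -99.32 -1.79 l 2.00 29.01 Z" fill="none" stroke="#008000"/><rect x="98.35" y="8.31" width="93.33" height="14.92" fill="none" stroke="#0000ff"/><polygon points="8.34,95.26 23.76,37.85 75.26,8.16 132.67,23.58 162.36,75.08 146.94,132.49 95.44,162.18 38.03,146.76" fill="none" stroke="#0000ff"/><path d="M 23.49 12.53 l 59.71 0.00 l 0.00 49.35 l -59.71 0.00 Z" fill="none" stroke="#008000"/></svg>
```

(bCNC post)
(Date: synthetic)
G21
G90
G0 X103.45 Y196.26
M3 S926
G01 X69.14 Y116.43 F820
G01 X148.91 Y72.81
G01 X49.59 Y74.60
G01 X51.59 Y45.59
G01 X103.45 Y196.26
M5
G0 X98.35 Y212.92
M3 S498
G01 X191.68 Y212.92 F1987
G01 X191.68 Y198.00
G01 X98.35 Y198.00
G01 X98.35 Y212.92
M5
G0 X8.34 Y125.97
M3 S498
G01 X23.76 Y183.38 F1987
G01 X75.26 Y213.07
G01 X132.67 Y197.65
G01 X162.36 Y146.15
G01 X146.94 Y88.74
G01 X95.44 Y59.05
G01 X38.03 Y74.47
G01 X8.34 Y125.97
M5
G0 X23.49 Y208.70
M3 S926
G01 X83.20 Y208.70 F820
G01 X83.20 Y159.35
G01 X23.49 Y159.35
G01 X23.49 Y208.70
M5
G0 X0.00 Y0.00

1 u = 1 mm; y_m = 221.23 − y.

[1] `<path>` closed polygon, #008000→cut S926 F820: (103.45,196.26) → (69.14,116.43) → (148.91,72.81) → (49.59,74.60) → (51.59,45.59) → (103.45,196.26) (closed)

[2] `<rect>` rectangle, #0000ff→score S498 F1987: (98.35,212.92) → (191.68,212.92) → (191.68,198.00) → (98.35,198.00) → (98.35,212.92) (closed)

[3] `<polygon>` regular polygon, #0000ff→score S498 F1987: (8.34,125.97) → (23.76,183.38) → (75.26,213.07) → (132.67,197.65) → (162.36,146.15) → (146.94,88.74) → (95.44,59.05) → (38.03,74.47) → (8.34,125.97) (closed)

[4] `<path>` rectangle, #008000→cut S926 F820: (23.49,208.70) → (83.20,208.70) → (83.20,159.35) → (23.49,159.35) → (23.49,208.70) (closed)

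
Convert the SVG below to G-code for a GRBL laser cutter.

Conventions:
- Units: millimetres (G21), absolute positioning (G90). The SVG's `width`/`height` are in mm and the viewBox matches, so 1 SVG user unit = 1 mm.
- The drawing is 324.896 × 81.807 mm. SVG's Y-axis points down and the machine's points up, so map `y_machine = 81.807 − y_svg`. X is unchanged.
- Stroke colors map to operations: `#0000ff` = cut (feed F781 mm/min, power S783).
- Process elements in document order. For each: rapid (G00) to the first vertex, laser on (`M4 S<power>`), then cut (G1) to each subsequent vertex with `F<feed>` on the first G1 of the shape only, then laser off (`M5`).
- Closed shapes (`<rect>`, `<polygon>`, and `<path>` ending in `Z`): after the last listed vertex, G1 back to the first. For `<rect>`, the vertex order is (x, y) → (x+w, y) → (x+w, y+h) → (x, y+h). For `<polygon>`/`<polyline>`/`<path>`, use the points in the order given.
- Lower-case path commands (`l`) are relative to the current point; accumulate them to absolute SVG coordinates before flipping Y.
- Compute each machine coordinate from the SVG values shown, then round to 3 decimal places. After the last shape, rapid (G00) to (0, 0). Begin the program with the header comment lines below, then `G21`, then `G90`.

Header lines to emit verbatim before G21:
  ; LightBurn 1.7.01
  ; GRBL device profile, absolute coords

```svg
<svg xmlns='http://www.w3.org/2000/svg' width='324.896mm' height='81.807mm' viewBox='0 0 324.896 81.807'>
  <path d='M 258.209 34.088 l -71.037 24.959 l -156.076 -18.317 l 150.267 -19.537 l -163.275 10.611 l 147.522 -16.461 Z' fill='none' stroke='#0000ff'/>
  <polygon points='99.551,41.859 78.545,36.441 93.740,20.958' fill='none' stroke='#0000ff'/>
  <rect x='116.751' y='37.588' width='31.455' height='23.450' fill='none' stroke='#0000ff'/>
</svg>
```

Since the viewBox matches the mm dimensions, user units are millimetres directly. The only transform is the Y-flip y_m = 81.807 − y_svg.

Shape 1 is a closed polygon drawn with `<path>`. Its stroke #0000ff means cut at S783, F781. After flipping Y the toolpath is (258.209,47.719) → (187.172,22.760) → (31.096,41.077) → (181.363,60.614) → (18.088,50.003) → (165.610,66.464) → (258.209,47.719), returning to the start.

Shape 2 is a regular polygon drawn with `<polygon>`. Its stroke #0000ff means cut at S783, F781. After flipping Y the toolpath is (99.551,39.948) → (78.545,45.366) → (93.740,60.849) → (99.551,39.948), returning to the start.

Shape 3 is a rectangle drawn with `<rect>`. Its stroke #0000ff means cut at S783, F781. After flipping Y the toolpath is (116.751,44.219) → (148.206,44.219) → (148.206,20.769) → (116.751,20.769) → (116.751,44.219), returning to the start.

; LightBurn 1.7.01
; GRBL device profile, absolute coords
G21
G90
G00 X258.209 Y47.719
M4 S783
G1 X187.172 Y22.760 F781
G1 X31.096 Y41.077
G1 X181.363 Y60.614
G1 X18.088 Y50.003
G1 X165.610 Y66.464
G1 X258.209 Y47.719
M5
G00 X99.551 Y39.948
M4 S783
G1 X78.545 Y45.366 F781
G1 X93.740 Y60.849
G1 X99.551 Y39.948
M5
G00 X116.751 Y44.219
M4 S783
G1 X148.206 Y44.219 F781
G1 X148.206 Y20.769
G1 X116.751 Y20.769
G1 X116.751 Y44.219
M5
G00 X0.000 Y0.000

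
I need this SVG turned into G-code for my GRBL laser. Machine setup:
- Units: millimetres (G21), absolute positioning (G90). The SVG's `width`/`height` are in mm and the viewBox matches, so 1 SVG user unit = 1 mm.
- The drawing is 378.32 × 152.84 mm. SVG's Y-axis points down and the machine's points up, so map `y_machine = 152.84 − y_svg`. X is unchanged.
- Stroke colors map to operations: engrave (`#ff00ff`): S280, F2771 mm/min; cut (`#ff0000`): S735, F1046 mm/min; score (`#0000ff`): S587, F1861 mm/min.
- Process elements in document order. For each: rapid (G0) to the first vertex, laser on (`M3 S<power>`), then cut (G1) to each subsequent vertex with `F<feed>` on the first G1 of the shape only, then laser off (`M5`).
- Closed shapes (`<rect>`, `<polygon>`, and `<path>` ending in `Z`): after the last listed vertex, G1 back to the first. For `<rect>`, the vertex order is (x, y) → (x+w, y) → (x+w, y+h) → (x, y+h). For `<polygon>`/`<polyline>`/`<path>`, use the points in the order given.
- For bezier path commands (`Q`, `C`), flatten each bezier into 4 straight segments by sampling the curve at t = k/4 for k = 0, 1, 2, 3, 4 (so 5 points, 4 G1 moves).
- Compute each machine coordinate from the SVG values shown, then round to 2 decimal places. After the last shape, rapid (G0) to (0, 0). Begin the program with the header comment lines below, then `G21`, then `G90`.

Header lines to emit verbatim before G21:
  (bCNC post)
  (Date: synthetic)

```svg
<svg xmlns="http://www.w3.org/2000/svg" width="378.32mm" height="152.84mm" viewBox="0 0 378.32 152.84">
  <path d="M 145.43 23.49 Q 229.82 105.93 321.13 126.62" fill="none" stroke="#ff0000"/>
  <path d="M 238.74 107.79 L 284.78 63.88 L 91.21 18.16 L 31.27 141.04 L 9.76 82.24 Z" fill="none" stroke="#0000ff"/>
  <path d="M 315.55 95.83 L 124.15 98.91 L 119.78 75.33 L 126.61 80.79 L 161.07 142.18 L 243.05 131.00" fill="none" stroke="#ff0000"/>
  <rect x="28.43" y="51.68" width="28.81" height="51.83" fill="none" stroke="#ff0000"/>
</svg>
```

1 u = 1 mm; y_m = 152.84 − y.

[1] `<path>` quadratic bezier, #ff0000→cut S735 F1046: (145.43,129.35) → (188.06,91.99) → (231.55,62.35) → (275.91,40.42) → (321.13,26.22)

[2] `<path>` closed polygon, #0000ff→score S587 F1861: (238.74,45.05) → (284.78,88.96) → (91.21,134.68) → (31.27,11.80) → (9.76,70.60) → (238.74,45.05) (closed)

[3] `<path>` open polyline, #ff0000→cut S735 F1046: (315.55,57.01) → (124.15,53.93) → (119.78,77.51) → (126.61,72.05) → (161.07,10.66) → (243.05,21.84)

[4] `<rect>` rectangle, #ff0000→cut S735 F1046: (28.43,101.16) → (57.24,101.16) → (57.24,49.33) → (28.43,49.33) → (28.43,101.16) (closed)

(bCNC post)
(Date: synthetic)
G21
G90
G0 X145.43 Y129.35
M3 S735
G1 X188.06 Y91.99 F1046
G1 X231.55 Y62.35
G1 X275.91 Y40.42
G1 X321.13 Y26.22
M5
G0 X238.74 Y45.05
M3 S587
G1 X284.78 Y88.96 F1861
G1 X91.21 Y134.68
G1 X31.27 Y11.80
G1 X9.76 Y70.60
G1 X238.74 Y45.05
M5
G0 X315.55 Y57.01
M3 S735
G1 X124.15 Y53.93 F1046
G1 X119.78 Y77.51
G1 X126.61 Y72.05
G1 X161.07 Y10.66
G1 X243.05 Y21.84
M5
G0 X28.43 Y101.16
M3 S735
G1 X57.24 Y101.16 F1046
G1 X57.24 Y49.33
G1 X28.43 Y49.33
G1 X28.43 Y101.16
M5
G0 X0.00 Y0.00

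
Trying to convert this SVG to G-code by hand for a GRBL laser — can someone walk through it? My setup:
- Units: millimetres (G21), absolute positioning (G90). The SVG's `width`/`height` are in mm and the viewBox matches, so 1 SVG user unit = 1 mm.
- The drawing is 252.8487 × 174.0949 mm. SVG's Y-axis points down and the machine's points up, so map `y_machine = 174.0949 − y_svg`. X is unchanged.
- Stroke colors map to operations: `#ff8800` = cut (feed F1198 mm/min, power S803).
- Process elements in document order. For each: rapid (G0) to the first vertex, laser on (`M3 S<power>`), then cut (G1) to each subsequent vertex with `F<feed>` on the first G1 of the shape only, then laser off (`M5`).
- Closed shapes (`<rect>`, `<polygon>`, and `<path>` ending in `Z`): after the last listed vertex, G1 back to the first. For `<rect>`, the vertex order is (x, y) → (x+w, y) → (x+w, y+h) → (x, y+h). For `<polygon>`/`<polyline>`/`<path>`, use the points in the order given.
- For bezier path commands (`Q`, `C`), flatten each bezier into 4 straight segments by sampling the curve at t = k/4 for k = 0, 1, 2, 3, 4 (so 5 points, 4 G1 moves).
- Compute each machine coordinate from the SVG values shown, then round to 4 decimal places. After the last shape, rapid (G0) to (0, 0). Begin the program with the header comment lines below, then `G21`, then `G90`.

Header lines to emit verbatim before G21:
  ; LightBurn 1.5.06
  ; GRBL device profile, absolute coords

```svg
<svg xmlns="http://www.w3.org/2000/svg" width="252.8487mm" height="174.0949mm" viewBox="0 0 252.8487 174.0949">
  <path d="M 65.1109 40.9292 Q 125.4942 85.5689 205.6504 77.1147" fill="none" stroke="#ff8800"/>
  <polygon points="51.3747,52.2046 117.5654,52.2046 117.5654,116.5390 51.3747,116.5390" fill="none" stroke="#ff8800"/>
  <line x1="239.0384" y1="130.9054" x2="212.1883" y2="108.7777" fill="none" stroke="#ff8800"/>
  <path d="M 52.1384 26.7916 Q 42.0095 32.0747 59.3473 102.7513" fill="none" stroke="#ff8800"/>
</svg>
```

; LightBurn 1.5.06
; GRBL device profile, absolute coords
G21
G90
G0 X65.1109 Y133.1657
M3 S803
G1 X96.5384 Y114.1642 F1198
G1 X130.4374 Y101.7995
G1 X166.8081 Y96.0715
G1 X205.6504 Y96.9802
M5
G0 X51.3747 Y121.8903
M3 S803
G1 X117.5654 Y121.8903 F1198
G1 X117.5654 Y57.5559
G1 X51.3747 Y57.5559
G1 X51.3747 Y121.8903
M5
G0 X239.0384 Y43.1895
M3 S803
G1 X212.1883 Y65.3172 F1198
M5
G0 X52.1384 Y147.3033
M3 S803
G1 X48.7906 Y140.5747 F1198
G1 X48.8762 Y125.6718
G1 X52.3951 Y102.5948
G1 X59.3473 Y71.3436
M5
G0 X0.0000 Y0.0000

Since the viewBox matches the mm dimensions, user units are millimetres directly. The only transform is the Y-flip y_m = 174.0949 − y_svg.

Shape 1 is a quadratic bezier drawn with `<path>`. Its stroke #ff8800 means cut at S803, F1198. After flipping Y the toolpath is (65.1109,133.1657) → (96.5384,114.1642) → (130.4374,101.7995) → (166.8081,96.0715) → (205.6504,96.9802).

Shape 2 is a rectangle drawn with `<polygon>`. Its stroke #ff8800 means cut at S803, F1198. After flipping Y the toolpath is (51.3747,121.8903) → (117.5654,121.8903) → (117.5654,57.5559) → (51.3747,57.5559) → (51.3747,121.8903), returning to the start.

Shape 3 is a line segment drawn with `<line>`. Its stroke #ff8800 means cut at S803, F1198. After flipping Y the toolpath is (239.0384,43.1895) → (212.1883,65.3172).

Shape 4 is a quadratic bezier drawn with `<path>`. Its stroke #ff8800 means cut at S803, F1198. After flipping Y the toolpath is (52.1384,147.3033) → (48.7906,140.5747) → (48.8762,125.6718) → (52.3951,102.5948) → (59.3473,71.3436).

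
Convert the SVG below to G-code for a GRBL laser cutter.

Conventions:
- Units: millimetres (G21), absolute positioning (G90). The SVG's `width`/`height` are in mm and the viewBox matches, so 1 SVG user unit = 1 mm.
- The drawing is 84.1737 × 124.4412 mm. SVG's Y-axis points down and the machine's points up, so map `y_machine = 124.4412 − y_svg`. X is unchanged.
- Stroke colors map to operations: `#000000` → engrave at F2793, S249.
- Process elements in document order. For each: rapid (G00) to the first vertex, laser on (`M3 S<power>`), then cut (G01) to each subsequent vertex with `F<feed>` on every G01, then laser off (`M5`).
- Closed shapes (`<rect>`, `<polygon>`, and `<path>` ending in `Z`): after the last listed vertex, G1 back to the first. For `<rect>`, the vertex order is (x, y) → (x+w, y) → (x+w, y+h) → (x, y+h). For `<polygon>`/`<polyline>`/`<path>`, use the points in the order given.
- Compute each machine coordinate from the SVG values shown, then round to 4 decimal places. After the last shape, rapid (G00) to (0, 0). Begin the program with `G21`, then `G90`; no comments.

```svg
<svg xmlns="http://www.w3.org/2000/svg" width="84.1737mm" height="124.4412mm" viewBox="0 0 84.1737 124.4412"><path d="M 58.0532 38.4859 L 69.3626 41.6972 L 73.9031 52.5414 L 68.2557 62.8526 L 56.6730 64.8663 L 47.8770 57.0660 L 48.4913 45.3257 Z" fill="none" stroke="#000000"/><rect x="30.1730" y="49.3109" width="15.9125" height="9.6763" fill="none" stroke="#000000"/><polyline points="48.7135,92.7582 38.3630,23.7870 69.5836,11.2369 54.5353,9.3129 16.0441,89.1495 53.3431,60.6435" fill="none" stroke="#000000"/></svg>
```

Since the viewBox matches the mm dimensions, user units are millimetres directly. The only transform is the Y-flip y_m = 124.4412 − y_svg.

Shape 1 is a regular polygon drawn with `<path>`. Its stroke #000000 means engrave at S249, F2793. After flipping Y the toolpath is (58.0532,85.9553) → (69.3626,82.7440) → (73.9031,71.8998) → (68.2557,61.5886) → (56.6730,59.5749) → (47.8770,67.3752) → (48.4913,79.1155) → (58.0532,85.9553), returning to the start.

Shape 2 is a rectangle drawn with `<rect>`. Its stroke #000000 means engrave at S249, F2793. After flipping Y the toolpath is (30.1730,75.1303) → (46.0855,75.1303) → (46.0855,65.4540) → (30.1730,65.4540) → (30.1730,75.1303), returning to the start.

Shape 3 is a open polyline drawn with `<polyline>`. Its stroke #000000 means engrave at S249, F2793. After flipping Y the toolpath is (48.7135,31.6830) → (38.3630,100.6542) → (69.5836,113.2043) → (54.5353,115.1283) → (16.0441,35.2917) → (53.3431,63.7977).

G21
G90
G00 X58.0532 Y85.9553
M3 S249
G01 X69.3626 Y82.7440 F2793
G01 X73.9031 Y71.8998 F2793
G01 X68.2557 Y61.5886 F2793
G01 X56.6730 Y59.5749 F2793
G01 X47.8770 Y67.3752 F2793
G01 X48.4913 Y79.1155 F2793
G01 X58.0532 Y85.9553 F2793
M5
G00 X30.1730 Y75.1303
M3 S249
G01 X46.0855 Y75.1303 F2793
G01 X46.0855 Y65.4540 F2793
G01 X30.1730 Y65.4540 F2793
G01 X30.1730 Y75.1303 F2793
M5
G00 X48.7135 Y31.6830
M3 S249
G01 X38.3630 Y100.6542 F2793
G01 X69.5836 Y113.2043 F2793
G01 X54.5353 Y115.1283 F2793
G01 X16.0441 Y35.2917 F2793
G01 X53.3431 Y63.7977 F2793
M5
G00 X0.0000 Y0.0000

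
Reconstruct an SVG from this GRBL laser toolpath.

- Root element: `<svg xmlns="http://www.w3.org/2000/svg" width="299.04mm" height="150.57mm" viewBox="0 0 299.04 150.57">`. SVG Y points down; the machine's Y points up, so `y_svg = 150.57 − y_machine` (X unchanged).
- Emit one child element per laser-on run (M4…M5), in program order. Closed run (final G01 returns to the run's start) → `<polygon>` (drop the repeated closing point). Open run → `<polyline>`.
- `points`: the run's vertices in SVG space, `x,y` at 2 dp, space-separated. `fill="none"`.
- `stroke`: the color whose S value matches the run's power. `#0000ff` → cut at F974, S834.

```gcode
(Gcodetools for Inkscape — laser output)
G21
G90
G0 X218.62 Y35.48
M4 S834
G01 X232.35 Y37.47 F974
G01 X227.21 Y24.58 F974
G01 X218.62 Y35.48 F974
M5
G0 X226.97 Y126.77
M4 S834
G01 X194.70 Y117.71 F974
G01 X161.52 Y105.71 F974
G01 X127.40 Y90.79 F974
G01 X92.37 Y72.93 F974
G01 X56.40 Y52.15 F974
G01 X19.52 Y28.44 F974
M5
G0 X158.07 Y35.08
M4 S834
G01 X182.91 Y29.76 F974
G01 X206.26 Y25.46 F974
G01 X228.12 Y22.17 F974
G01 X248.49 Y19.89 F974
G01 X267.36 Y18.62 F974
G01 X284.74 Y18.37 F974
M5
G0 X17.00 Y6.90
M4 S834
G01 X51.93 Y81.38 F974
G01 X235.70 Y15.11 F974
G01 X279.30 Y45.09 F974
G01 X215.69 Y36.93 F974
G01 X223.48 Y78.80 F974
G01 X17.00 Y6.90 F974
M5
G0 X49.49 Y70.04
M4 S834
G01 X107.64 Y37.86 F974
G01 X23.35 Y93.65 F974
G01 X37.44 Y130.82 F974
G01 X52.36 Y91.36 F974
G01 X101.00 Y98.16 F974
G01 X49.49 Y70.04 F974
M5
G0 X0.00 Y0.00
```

Machine Y-up, SVG Y-down with viewBox height 150.57, so y_svg = 150.57 − y_machine; X carries over. Every run uses S834, so all elements get stroke `#0000ff` (cut).

Run 1: The run returns to its start, so emit a `<polygon>` with points (Y-flipped): 218.62,115.09 232.35,113.10 227.21,125.99.

Run 2: The run is open, so emit a `<polyline>` with points (Y-flipped): 226.97,23.80 194.70,32.86 161.52,44.86 127.40,59.78 92.37,77.64 56.40,98.42 19.52,122.13.

Run 3: The run is open, so emit a `<polyline>` with points (Y-flipped): 158.07,115.49 182.91,120.81 206.26,125.11 228.12,128.40 248.49,130.68 267.36,131.95 284.74,132.20.

Run 4: The run returns to its start, so emit a `<polygon>` with points (Y-flipped): 17.00,143.67 51.93,69.19 235.70,135.46 279.30,105.48 215.69,113.64 223.48,71.77.

Run 5: The run returns to its start, so emit a `<polygon>` with points (Y-flipped): 49.49,80.53 107.64,112.71 23.35,56.92 37.44,19.75 52.36,59.21 101.00,52.41.

<svg xmlns="http://www.w3.org/2000/svg" width="299.04mm" height="150.57mm" viewBox="0 0 299.04 150.57">
  <polygon points="218.62,115.09 232.35,113.10 227.21,125.99" fill="none" stroke="#0000ff"/>
  <polyline points="226.97,23.80 194.70,32.86 161.52,44.86 127.40,59.78 92.37,77.64 56.40,98.42 19.52,122.13" fill="none" stroke="#0000ff"/>
  <polyline points="158.07,115.49 182.91,120.81 206.26,125.11 228.12,128.40 248.49,130.68 267.36,131.95 284.74,132.20" fill="none" stroke="#0000ff"/>
  <polygon points="17.00,143.67 51.93,69.19 235.70,135.46 279.30,105.48 215.69,113.64 223.48,71.77" fill="none" stroke="#0000ff"/>
  <polygon points="49.49,80.53 107.64,112.71 23.35,56.92 37.44,19.75 52.36,59.21 101.00,52.41" fill="none" stroke="#0000ff"/>
</svg>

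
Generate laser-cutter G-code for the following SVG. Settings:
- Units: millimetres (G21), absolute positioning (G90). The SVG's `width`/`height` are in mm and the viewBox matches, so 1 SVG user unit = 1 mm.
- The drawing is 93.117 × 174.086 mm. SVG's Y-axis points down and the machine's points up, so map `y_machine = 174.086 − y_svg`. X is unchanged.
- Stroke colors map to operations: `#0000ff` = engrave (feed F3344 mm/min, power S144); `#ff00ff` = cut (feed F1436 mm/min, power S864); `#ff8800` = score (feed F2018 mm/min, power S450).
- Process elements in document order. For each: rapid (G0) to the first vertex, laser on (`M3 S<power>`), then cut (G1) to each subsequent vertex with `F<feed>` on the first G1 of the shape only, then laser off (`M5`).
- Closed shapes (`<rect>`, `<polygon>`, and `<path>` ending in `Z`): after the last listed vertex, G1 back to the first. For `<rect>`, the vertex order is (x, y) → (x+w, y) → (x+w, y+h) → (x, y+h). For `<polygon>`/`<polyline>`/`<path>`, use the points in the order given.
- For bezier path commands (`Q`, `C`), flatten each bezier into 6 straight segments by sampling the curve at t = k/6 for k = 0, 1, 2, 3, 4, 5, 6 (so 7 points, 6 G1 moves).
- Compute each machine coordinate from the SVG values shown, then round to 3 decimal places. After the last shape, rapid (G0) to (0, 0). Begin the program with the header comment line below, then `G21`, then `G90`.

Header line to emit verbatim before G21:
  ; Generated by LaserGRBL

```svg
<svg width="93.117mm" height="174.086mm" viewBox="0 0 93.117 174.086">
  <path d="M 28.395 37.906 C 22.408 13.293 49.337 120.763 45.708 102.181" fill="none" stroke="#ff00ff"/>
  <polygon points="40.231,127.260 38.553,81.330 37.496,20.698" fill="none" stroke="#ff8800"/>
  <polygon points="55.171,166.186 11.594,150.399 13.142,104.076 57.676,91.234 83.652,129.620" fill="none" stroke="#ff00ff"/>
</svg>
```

1 u = 1 mm; y_m = 174.086 − y.

[1] `<path>` cubic bezier, #ff00ff→cut S864 F1436: (28.395,136.180) → (27.851,138.675) → (31.029,126.326) → (36.167,106.304) → (41.502,85.780) → (45.270,71.923) → (45.708,71.905)

[2] `<polygon>` closed polygon, #ff8800→score S450 F2018: (40.231,46.826) → (38.553,92.756) → (37.496,153.388) → (40.231,46.826) (closed)

[3] `<polygon>` regular polygon, #ff00ff→cut S864 F1436: (55.171,7.900) → (11.594,23.687) → (13.142,70.010) → (57.676,82.852) → (83.652,44.466) → (55.171,7.900) (closed)

; Generated by LaserGRBL
G21
G90
G0 X28.395 Y136.180
M3 S864
G1 X27.851 Y138.675 F1436
G1 X31.029 Y126.326
G1 X36.167 Y106.304
G1 X41.502 Y85.780
G1 X45.270 Y71.923
G1 X45.708 Y71.905
M5
G0 X40.231 Y46.826
M3 S450
G1 X38.553 Y92.756 F2018
G1 X37.496 Y153.388
G1 X40.231 Y46.826
M5
G0 X55.171 Y7.900
M3 S864
G1 X11.594 Y23.687 F1436
G1 X13.142 Y70.010
G1 X57.676 Y82.852
G1 X83.652 Y44.466
G1 X55.171 Y7.900
M5
G0 X0.000 Y0.000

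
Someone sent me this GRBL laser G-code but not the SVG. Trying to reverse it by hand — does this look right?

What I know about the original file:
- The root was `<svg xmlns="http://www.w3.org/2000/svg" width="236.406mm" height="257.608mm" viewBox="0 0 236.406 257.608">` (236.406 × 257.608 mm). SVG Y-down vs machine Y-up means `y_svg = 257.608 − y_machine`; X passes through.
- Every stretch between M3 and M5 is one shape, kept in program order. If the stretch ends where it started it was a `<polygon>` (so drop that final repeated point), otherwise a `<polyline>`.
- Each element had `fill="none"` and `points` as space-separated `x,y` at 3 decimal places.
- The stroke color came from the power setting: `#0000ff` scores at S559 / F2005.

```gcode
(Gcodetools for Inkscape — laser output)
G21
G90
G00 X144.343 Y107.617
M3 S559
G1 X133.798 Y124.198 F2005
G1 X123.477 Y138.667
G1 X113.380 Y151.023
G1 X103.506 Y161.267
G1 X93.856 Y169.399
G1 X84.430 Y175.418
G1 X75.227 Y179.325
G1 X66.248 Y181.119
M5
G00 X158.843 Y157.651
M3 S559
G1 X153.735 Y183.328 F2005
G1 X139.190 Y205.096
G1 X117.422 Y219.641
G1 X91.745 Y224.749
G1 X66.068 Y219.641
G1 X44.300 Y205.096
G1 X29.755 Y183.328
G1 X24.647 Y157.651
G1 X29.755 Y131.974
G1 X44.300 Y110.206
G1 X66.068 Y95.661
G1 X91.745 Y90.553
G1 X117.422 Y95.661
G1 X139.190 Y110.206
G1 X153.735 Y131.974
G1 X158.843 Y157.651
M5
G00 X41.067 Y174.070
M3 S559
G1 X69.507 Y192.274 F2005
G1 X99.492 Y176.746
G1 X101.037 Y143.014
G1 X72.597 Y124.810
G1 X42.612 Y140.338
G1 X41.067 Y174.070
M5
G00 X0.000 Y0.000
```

<svg xmlns="http://www.w3.org/2000/svg" width="236.406mm" height="257.608mm" viewBox="0 0 236.406 257.608">
  <polyline points="144.343,149.991 133.798,133.410 123.477,118.941 113.380,106.585 103.506,96.341 93.856,88.209 84.430,82.190 75.227,78.283 66.248,76.489" fill="none" stroke="#0000ff"/>
  <polygon points="158.843,99.957 153.735,74.280 139.190,52.512 117.422,37.967 91.745,32.859 66.068,37.967 44.300,52.512 29.755,74.280 24.647,99.957 29.755,125.634 44.300,147.402 66.068,161.947 91.745,167.055 117.422,161.947 139.190,147.402 153.735,125.634" fill="none" stroke="#0000ff"/>
  <polygon points="41.067,83.538 69.507,65.334 99.492,80.862 101.037,114.594 72.597,132.798 42.612,117.270" fill="none" stroke="#0000ff"/>
</svg>

y_svg = 257.608 − y_m. Every run uses S559, so all elements get stroke `#0000ff` (score).

[1] open run; points: 144.343,149.991 133.798,133.410 123.477,118.941 113.380,106.585 103.506,96.341 93.856,88.209 84.430,82.190 75.227,78.283 66.248,76.489

[2] closed run; points: 158.843,99.957 153.735,74.280 139.190,52.512 117.422,37.967 91.745,32.859 66.068,37.967 44.300,52.512 29.755,74.280 24.647,99.957 29.755,125.634 44.300,147.402 66.068,161.947 91.745,167.055 117.422,161.947 139.190,147.402 153.735,125.634

[3] closed run; points: 41.067,83.538 69.507,65.334 99.492,80.862 101.037,114.594 72.597,132.798 42.612,117.270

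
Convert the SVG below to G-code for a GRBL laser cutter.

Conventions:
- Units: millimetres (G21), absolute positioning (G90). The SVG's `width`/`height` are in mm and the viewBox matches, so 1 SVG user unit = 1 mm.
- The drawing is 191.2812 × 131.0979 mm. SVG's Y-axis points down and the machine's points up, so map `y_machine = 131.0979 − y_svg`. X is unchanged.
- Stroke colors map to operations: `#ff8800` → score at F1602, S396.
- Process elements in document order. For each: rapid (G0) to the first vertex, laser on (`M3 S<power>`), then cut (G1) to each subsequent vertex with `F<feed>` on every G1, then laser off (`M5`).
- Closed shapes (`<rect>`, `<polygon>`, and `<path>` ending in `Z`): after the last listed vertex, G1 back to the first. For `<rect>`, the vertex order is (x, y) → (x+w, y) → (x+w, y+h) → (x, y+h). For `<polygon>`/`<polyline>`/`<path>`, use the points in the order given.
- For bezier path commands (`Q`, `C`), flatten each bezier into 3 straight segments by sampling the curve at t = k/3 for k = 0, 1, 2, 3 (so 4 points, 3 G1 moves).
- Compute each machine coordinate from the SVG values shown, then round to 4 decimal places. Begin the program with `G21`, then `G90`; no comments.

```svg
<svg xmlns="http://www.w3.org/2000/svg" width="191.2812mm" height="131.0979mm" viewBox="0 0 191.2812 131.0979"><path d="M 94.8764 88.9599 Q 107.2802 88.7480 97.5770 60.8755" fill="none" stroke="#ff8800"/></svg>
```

G21
G90
G0 X94.8764 Y42.1380
M3 S396
G1 X100.6893 Y45.3527 F1602
G1 X101.5895 Y54.7141 F1602
G1 X97.5770 Y70.2224 F1602
M5

Since the viewBox matches the mm dimensions, user units are millimetres directly. The only transform is the Y-flip y_m = 131.0979 − y_svg.

Shape 1 is a quadratic bezier drawn with `<path>`. Its stroke #ff8800 means score at S396, F1602. After flipping Y the toolpath is (94.8764,42.1380) → (100.6893,45.3527) → (101.5895,54.7141) → (97.5770,70.2224).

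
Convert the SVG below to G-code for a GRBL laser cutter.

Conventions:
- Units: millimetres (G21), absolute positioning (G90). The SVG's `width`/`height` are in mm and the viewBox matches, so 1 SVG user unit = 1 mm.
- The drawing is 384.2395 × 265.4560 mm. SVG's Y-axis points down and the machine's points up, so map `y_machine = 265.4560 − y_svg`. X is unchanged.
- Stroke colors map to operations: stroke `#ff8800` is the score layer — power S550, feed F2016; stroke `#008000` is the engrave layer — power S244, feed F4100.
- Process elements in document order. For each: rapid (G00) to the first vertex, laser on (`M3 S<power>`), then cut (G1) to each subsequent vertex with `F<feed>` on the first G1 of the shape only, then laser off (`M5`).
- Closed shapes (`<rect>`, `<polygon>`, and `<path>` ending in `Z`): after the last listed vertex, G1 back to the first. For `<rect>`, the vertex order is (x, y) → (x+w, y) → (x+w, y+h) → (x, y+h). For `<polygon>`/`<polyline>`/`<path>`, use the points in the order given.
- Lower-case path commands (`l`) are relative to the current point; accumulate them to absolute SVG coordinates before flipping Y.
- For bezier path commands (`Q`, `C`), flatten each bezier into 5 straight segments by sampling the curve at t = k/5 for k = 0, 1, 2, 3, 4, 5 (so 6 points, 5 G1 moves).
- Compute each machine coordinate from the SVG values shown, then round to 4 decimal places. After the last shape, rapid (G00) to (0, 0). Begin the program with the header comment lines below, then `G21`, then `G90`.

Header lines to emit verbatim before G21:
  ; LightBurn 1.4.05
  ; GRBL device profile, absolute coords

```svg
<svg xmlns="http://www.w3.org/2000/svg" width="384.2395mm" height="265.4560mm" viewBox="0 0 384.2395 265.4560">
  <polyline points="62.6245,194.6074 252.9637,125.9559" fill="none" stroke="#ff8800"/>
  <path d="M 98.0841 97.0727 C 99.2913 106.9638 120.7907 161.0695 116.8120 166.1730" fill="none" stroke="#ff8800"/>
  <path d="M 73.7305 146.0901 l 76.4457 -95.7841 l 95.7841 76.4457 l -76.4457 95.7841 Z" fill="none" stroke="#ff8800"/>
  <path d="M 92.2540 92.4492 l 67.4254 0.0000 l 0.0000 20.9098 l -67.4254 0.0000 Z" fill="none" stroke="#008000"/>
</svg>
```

; LightBurn 1.4.05
; GRBL device profile, absolute coords
G21
G90
G00 X62.6245 Y70.8486
M3 S550
G1 X252.9637 Y139.5001 F2016
M5
G00 X98.0841 Y168.3833
M3 S550
G1 X100.8773 Y157.8886 F2016
G1 X106.3437 Y141.2568
G1 X112.2863 Y122.9624
G1 X116.5080 Y107.4796
G1 X116.8120 Y99.2830
M5
G00 X73.7305 Y119.3659
M3 S550
G1 X150.1762 Y215.1500 F2016
G1 X245.9603 Y138.7043
G1 X169.5146 Y42.9202
G1 X73.7305 Y119.3659
M5
G00 X92.2540 Y173.0068
M3 S244
G1 X159.6794 Y173.0068 F4100
G1 X159.6794 Y152.0970
G1 X92.2540 Y152.0970
G1 X92.2540 Y173.0068
M5
G00 X0.0000 Y0.0000

1 u = 1 mm; y_m = 265.4560 − y.

[1] `<polyline>` line segment, #ff8800→score S550 F2016: (62.6245,70.8486) → (252.9637,139.5001)

[2] `<path>` cubic bezier, #ff8800→score S550 F2016: (98.0841,168.3833) → (100.8773,157.8886) → (106.3437,141.2568) → (112.2863,122.9624) → (116.5080,107.4796) → (116.8120,99.2830)

[3] `<path>` regular polygon, #ff8800→score S550 F2016: (73.7305,119.3659) → (150.1762,215.1500) → (245.9603,138.7043) → (169.5146,42.9202) → (73.7305,119.3659) (closed)

[4] `<path>` rectangle, #008000→engrave S244 F4100: (92.2540,173.0068) → (159.6794,173.0068) → (159.6794,152.0970) → (92.2540,152.0970) → (92.2540,173.0068) (closed)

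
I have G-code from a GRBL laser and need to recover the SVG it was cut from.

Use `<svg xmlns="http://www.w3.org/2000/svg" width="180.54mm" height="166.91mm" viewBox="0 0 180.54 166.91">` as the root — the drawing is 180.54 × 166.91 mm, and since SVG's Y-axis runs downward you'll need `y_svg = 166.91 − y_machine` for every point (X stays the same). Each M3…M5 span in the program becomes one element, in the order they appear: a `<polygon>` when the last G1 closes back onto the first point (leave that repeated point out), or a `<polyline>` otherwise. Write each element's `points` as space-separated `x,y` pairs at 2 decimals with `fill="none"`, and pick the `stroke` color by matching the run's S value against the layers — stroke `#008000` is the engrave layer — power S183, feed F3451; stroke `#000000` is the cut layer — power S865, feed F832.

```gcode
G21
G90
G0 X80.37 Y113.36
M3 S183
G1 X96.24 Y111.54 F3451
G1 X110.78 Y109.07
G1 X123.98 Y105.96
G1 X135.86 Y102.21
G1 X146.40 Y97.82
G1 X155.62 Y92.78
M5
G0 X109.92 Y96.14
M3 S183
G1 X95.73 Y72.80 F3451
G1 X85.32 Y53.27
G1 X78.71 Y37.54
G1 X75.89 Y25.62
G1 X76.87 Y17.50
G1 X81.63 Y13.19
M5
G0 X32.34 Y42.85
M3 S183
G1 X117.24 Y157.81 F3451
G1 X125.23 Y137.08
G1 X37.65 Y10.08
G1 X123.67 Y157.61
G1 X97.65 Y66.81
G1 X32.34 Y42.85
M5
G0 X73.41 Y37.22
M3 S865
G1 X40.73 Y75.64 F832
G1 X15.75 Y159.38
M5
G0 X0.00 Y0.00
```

Each laser-on run becomes one SVG element. Flip Y back into SVG space with y_svg = 166.91 − y_machine.

Run 1: power S183 maps to stroke `#008000` (engrave). The run is open, so emit a `<polyline>` with points (Y-flipped): 80.37,53.55 96.24,55.37 110.78,57.84 123.98,60.95 135.86,64.70 146.40,69.09 155.62,74.13.

Run 2: the run's S183 means `#008000` (engrave). The run is open, so emit a `<polyline>` with points (Y-flipped): 109.92,70.77 95.73,94.11 85.32,113.64 78.71,129.37 75.89,141.29 76.87,149.41 81.63,153.72.

Run 3: power S183 maps to stroke `#008000` (engrave). The run returns to its start, so emit a `<polygon>` with points (Y-flipped): 32.34,124.06 117.24,9.10 125.23,29.83 37.65,156.83 123.67,9.30 97.65,100.10.

Run 4: the run's S865 means `#000000` (cut). The run is open, so emit a `<polyline>` with points (Y-flipped): 73.41,129.69 40.73,91.27 15.75,7.53.

<svg xmlns="http://www.w3.org/2000/svg" width="180.54mm" height="166.91mm" viewBox="0 0 180.54 166.91">
  <polyline points="80.37,53.55 96.24,55.37 110.78,57.84 123.98,60.95 135.86,64.70 146.40,69.09 155.62,74.13" fill="none" stroke="#008000"/>
  <polyline points="109.92,70.77 95.73,94.11 85.32,113.64 78.71,129.37 75.89,141.29 76.87,149.41 81.63,153.72" fill="none" stroke="#008000"/>
  <polygon points="32.34,124.06 117.24,9.10 125.23,29.83 37.65,156.83 123.67,9.30 97.65,100.10" fill="none" stroke="#008000"/>
  <polyline points="73.41,129.69 40.73,91.27 15.75,7.53" fill="none" stroke="#000000"/>
</svg>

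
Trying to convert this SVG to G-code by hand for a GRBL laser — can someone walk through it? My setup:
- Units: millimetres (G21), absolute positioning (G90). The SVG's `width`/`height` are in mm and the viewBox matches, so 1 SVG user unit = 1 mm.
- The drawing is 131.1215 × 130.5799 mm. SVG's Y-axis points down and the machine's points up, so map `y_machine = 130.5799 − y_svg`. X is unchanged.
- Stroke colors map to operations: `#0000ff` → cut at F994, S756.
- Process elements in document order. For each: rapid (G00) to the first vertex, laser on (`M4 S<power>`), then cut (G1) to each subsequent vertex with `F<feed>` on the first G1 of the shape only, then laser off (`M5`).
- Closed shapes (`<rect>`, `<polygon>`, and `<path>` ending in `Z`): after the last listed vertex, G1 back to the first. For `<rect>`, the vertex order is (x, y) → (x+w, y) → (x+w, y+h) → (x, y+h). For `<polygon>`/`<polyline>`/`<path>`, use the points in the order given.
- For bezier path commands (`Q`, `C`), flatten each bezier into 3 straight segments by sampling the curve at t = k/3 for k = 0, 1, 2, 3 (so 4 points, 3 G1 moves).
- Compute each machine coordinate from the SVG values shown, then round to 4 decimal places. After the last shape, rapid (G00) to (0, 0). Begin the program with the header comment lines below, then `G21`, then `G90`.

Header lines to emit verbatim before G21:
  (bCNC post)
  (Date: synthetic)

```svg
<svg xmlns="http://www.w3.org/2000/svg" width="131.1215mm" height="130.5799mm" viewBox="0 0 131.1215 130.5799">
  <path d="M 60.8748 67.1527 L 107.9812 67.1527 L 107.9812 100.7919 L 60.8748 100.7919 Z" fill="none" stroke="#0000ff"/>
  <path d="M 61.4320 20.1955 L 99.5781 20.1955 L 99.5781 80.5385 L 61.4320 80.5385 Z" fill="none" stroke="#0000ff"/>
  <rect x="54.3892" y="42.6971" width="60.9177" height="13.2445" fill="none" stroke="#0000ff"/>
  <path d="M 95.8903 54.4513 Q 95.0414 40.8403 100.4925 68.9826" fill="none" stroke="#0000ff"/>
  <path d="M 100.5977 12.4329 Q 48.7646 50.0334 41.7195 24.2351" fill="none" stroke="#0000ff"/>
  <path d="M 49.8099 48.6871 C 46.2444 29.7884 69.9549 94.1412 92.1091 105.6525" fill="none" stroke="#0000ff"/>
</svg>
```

1 u = 1 mm; y_m = 130.5799 − y.

[1] `<path>` rectangle, #0000ff→cut S756 F994: (60.8748,63.4272) → (107.9812,63.4272) → (107.9812,29.7880) → (60.8748,29.7880) → (60.8748,63.4272) (closed)

[2] `<path>` rectangle, #0000ff→cut S756 F994: (61.4320,110.3844) → (99.5781,110.3844) → (99.5781,50.0414) → (61.4320,50.0414) → (61.4320,110.3844) (closed)

[3] `<rect>` rectangle, #0000ff→cut S756 F994: (54.3892,87.8828) → (115.3069,87.8828) → (115.3069,74.6383) → (54.3892,74.6383) → (54.3892,87.8828) (closed)

[4] `<path>` quadratic bezier, #0000ff→cut S756 F994: (95.8903,76.1286) → (96.0244,80.5633) → (97.5584,75.7196) → (100.4925,61.5973)

[5] `<path>` quadratic bezier, #0000ff→cut S756 F994: (100.5977,118.1470) → (71.0187,100.1243) → (51.3927,96.1902) → (41.7195,106.3448)

[6] `<path>` cubic bezier, #0000ff→cut S756 F994: (49.8099,81.8928) → (54.2685,78.0815) → (70.5040,49.0121) → (92.1091,24.9274)

(bCNC post)
(Date: synthetic)
G21
G90
G00 X60.8748 Y63.4272
M4 S756
G1 X107.9812 Y63.4272 F994
G1 X107.9812 Y29.7880
G1 X60.8748 Y29.7880
G1 X60.8748 Y63.4272
M5
G00 X61.4320 Y110.3844
M4 S756
G1 X99.5781 Y110.3844 F994
G1 X99.5781 Y50.0414
G1 X61.4320 Y50.0414
G1 X61.4320 Y110.3844
M5
G00 X54.3892 Y87.8828
M4 S756
G1 X115.3069 Y87.8828 F994
G1 X115.3069 Y74.6383
G1 X54.3892 Y74.6383
G1 X54.3892 Y87.8828
M5
G00 X95.8903 Y76.1286
M4 S756
G1 X96.0244 Y80.5633 F994
G1 X97.5584 Y75.7196
G1 X100.4925 Y61.5973
M5
G00 X100.5977 Y118.1470
M4 S756
G1 X71.0187 Y100.1243 F994
G1 X51.3927 Y96.1902
G1 X41.7195 Y106.3448
M5
G00 X49.8099 Y81.8928
M4 S756
G1 X54.2685 Y78.0815 F994
G1 X70.5040 Y49.0121
G1 X92.1091 Y24.9274
M5
G00 X0.0000 Y0.0000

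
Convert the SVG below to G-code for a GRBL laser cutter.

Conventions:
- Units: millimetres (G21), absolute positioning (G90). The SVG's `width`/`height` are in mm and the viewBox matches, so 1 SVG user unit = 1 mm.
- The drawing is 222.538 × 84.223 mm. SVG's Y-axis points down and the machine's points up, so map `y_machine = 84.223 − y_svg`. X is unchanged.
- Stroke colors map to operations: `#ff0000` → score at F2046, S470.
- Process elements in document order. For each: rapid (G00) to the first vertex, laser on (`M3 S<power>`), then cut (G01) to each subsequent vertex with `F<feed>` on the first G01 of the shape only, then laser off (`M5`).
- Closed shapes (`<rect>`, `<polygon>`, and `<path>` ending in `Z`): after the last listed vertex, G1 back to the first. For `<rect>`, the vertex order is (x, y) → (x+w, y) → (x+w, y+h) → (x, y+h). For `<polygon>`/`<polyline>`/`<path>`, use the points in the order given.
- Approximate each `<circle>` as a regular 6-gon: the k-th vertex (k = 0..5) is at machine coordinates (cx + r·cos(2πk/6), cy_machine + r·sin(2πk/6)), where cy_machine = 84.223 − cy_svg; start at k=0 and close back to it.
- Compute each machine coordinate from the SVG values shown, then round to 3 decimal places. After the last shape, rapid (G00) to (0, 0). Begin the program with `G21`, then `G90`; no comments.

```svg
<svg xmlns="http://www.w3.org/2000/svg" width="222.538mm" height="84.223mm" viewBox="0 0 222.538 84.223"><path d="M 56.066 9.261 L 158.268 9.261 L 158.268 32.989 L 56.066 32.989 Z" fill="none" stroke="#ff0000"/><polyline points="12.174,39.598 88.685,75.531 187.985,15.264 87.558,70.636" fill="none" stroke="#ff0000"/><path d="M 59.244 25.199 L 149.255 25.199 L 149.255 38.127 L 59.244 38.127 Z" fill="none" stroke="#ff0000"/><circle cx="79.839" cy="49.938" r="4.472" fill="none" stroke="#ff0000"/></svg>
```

viewBox `0 0 222.538 84.223` with mm width/height → 1 unit = 1 mm. Flip: y_m = 84.223 − y_svg.

**Shape 1** — `<path>` rectangle, stroke `#ff0000` → score (S470, F2046). Machine vertices: (56.066,74.962) → (158.268,74.962) → (158.268,51.234) → (56.066,51.234) → (56.066,74.962). Closed: final G1 returns to the first vertex.

**Shape 2** — `<polyline>` open polyline, stroke `#ff0000` → score (S470, F2046). Machine vertices: (12.174,44.625) → (88.685,8.692) → (187.985,68.959) → (87.558,13.587). Open path.

**Shape 3** — `<path>` rectangle, stroke `#ff0000` → score (S470, F2046). Machine vertices: (59.244,59.024) → (149.255,59.024) → (149.255,46.096) → (59.244,46.096) → (59.244,59.024). Closed: final G1 returns to the first vertex.

**Shape 4** — `<circle>` circle, stroke `#ff0000` → score (S470, F2046). Machine vertices: (84.311,34.285) → (82.075,38.158) → (77.603,38.158) → (75.367,34.285) → (77.603,30.412) → (82.075,30.412) → (84.311,34.285). Closed: final G1 returns to the first vertex.

G21
G90
G00 X56.066 Y74.962
M3 S470
G01 X158.268 Y74.962 F2046
G01 X158.268 Y51.234
G01 X56.066 Y51.234
G01 X56.066 Y74.962
M5
G00 X12.174 Y44.625
M3 S470
G01 X88.685 Y8.692 F2046
G01 X187.985 Y68.959
G01 X87.558 Y13.587
M5
G00 X59.244 Y59.024
M3 S470
G01 X149.255 Y59.024 F2046
G01 X149.255 Y46.096
G01 X59.244 Y46.096
G01 X59.244 Y59.024
M5
G00 X84.311 Y34.285
M3 S470
G01 X82.075 Y38.158 F2046
G01 X77.603 Y38.158
G01 X75.367 Y34.285
G01 X77.603 Y30.412
G01 X82.075 Y30.412
G01 X84.311 Y34.285
M5
G00 X0.000 Y0.000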